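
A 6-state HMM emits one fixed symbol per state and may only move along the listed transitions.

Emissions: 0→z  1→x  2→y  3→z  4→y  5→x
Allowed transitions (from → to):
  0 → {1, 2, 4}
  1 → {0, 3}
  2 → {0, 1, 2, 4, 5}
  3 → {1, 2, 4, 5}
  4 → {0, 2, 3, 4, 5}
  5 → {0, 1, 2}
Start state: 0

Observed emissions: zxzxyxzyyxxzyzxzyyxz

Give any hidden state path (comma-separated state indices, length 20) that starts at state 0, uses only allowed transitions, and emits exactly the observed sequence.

0,1,3,5,2,1,0,2,2,5,1,0,4,3,1,0,4,2,5,0

  [0] z  {0,3}  => 0  start
  [1] x  {1,5}  => 1  0->1 ok
  [2] z  {0,3}  => 3  1->3 ok
  [3] x  {1,5}  => 5  3->5 ok
  [4] y  {2,4}  => 2  5->2 ok
  [5] x  {1,5}  => 1  2->1 ok
  [6] z  {0,3}  => 0  1->0 ok
  [7] y  {2,4}  => 2  0->2 ok
  [8] y  {2,4}  => 2  2->2 ok
  [9] x  {1,5}  => 5  2->5 ok
  [10] x  {1,5}  => 1  5->1 ok
  [11] z  {0,3}  => 0  1->0 ok
  [12] y  {2,4}  => 4  0->4 ok
  [13] z  {0,3}  => 3  4->3 ok
  [14] x  {1,5}  => 1  3->1 ok
  [15] z  {0,3}  => 0  1->0 ok
  [16] y  {2,4}  => 4  0->4 ok
  [17] y  {2,4}  => 2  4->2 ok
  [18] x  {1,5}  => 5  2->5 ok
  [19] z  {0,3}  => 0  5->0 ok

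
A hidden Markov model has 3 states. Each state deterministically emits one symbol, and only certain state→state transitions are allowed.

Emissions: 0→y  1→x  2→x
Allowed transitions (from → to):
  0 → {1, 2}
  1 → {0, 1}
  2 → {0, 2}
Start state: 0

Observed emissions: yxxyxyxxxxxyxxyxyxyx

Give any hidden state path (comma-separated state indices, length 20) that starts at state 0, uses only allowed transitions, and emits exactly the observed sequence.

  0: obs=y cand={0} pick 0 [start]
  1: obs=x cand={1,2} pick 1 [0->1 ok]
  2: obs=x cand={1,2} pick 1 [1->1 ok]
  3: obs=y cand={0} pick 0 [1->0 ok]
  4: obs=x cand={1,2} pick 1 [0->1 ok]
  5: obs=y cand={0} pick 0 [1->0 ok]
  6: obs=x cand={1,2} pick 1 [0->1 ok]
  7: obs=x cand={1,2} pick 1 [1->1 ok]
  8: obs=x cand={1,2} pick 1 [1->1 ok]
  9: obs=x cand={1,2} pick 1 [1->1 ok]
  10: obs=x cand={1,2} pick 1 [1->1 ok]
  11: obs=y cand={0} pick 0 [1->0 ok]
  12: obs=x cand={1,2} pick 2 [0->2 ok]
  13: obs=x cand={1,2} pick 2 [2->2 ok]
  14: obs=y cand={0} pick 0 [2->0 ok]
  15: obs=x cand={1,2} pick 1 [0->1 ok]
  16: obs=y cand={0} pick 0 [1->0 ok]
  17: obs=x cand={1,2} pick 2 [0->2 ok]
  18: obs=y cand={0} pick 0 [2->0 ok]
  19: obs=x cand={1,2} pick 2 [0->2 ok]

0,1,1,0,1,0,1,1,1,1,1,0,2,2,0,1,0,2,0,2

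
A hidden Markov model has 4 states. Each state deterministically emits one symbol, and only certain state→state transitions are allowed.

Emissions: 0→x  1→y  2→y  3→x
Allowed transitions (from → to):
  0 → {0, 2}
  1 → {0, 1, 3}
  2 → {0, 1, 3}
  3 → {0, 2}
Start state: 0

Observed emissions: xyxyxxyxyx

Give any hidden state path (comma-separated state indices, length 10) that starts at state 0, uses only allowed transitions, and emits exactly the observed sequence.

0,2,0,2,3,0,2,3,2,3

  [0] x  {0,3}  => 0  start
  [1] y  {1,2}  => 2  0->2 ok
  [2] x  {0,3}  => 0  2->0 ok
  [3] y  {1,2}  => 2  0->2 ok
  [4] x  {0,3}  => 3  2->3 ok
  [5] x  {0,3}  => 0  3->0 ok
  [6] y  {1,2}  => 2  0->2 ok
  [7] x  {0,3}  => 3  2->3 ok
  [8] y  {1,2}  => 2  3->2 ok
  [9] x  {0,3}  => 3  2->3 ok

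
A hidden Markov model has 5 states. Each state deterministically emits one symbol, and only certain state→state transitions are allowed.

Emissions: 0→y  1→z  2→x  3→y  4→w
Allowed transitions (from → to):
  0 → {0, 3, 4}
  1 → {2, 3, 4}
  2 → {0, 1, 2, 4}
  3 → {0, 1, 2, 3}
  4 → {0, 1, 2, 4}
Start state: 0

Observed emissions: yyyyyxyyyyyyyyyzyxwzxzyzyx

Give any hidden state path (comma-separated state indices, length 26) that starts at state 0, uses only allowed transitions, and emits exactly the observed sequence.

0,0,0,3,3,2,0,0,0,3,3,3,0,0,3,1,3,2,4,1,2,1,3,1,3,2

  0: obs=y cand={0,3} pick 0 [start]
  1: obs=y cand={0,3} pick 0 [0->0 ok]
  2: obs=y cand={0,3} pick 0 [0->0 ok]
  3: obs=y cand={0,3} pick 3 [0->3 ok]
  4: obs=y cand={0,3} pick 3 [3->3 ok]
  5: obs=x cand={2} pick 2 [3->2 ok]
  6: obs=y cand={0,3} pick 0 [2->0 ok]
  7: obs=y cand={0,3} pick 0 [0->0 ok]
  8: obs=y cand={0,3} pick 0 [0->0 ok]
  9: obs=y cand={0,3} pick 3 [0->3 ok]
  10: obs=y cand={0,3} pick 3 [3->3 ok]
  11: obs=y cand={0,3} pick 3 [3->3 ok]
  12: obs=y cand={0,3} pick 0 [3->0 ok]
  13: obs=y cand={0,3} pick 0 [0->0 ok]
  14: obs=y cand={0,3} pick 3 [0->3 ok]
  15: obs=z cand={1} pick 1 [3->1 ok]
  16: obs=y cand={0,3} pick 3 [1->3 ok]
  17: obs=x cand={2} pick 2 [3->2 ok]
  18: obs=w cand={4} pick 4 [2->4 ok]
  19: obs=z cand={1} pick 1 [4->1 ok]
  20: obs=x cand={2} pick 2 [1->2 ok]
  21: obs=z cand={1} pick 1 [2->1 ok]
  22: obs=y cand={0,3} pick 3 [1->3 ok]
  23: obs=z cand={1} pick 1 [3->1 ok]
  24: obs=y cand={0,3} pick 3 [1->3 ok]
  25: obs=x cand={2} pick 2 [3->2 ok]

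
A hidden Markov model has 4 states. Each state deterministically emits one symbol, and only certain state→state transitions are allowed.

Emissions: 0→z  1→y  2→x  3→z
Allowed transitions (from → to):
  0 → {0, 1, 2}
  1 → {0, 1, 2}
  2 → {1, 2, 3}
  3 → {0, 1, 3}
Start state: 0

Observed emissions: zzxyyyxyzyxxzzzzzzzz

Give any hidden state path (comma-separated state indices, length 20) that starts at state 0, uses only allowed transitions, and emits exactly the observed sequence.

0,0,2,1,1,1,2,1,0,1,2,2,3,3,3,3,3,3,0,0

  [0] z  {0,3}  => 0  start
  [1] z  {0,3}  => 0  0->0 ok
  [2] x  {2}  => 2  0->2 ok
  [3] y  {1}  => 1  2->1 ok
  [4] y  {1}  => 1  1->1 ok
  [5] y  {1}  => 1  1->1 ok
  [6] x  {2}  => 2  1->2 ok
  [7] y  {1}  => 1  2->1 ok
  [8] z  {0,3}  => 0  1->0 ok
  [9] y  {1}  => 1  0->1 ok
  [10] x  {2}  => 2  1->2 ok
  [11] x  {2}  => 2  2->2 ok
  [12] z  {0,3}  => 3  2->3 ok
  [13] z  {0,3}  => 3  3->3 ok
  [14] z  {0,3}  => 3  3->3 ok
  [15] z  {0,3}  => 3  3->3 ok
  [16] z  {0,3}  => 3  3->3 ok
  [17] z  {0,3}  => 3  3->3 ok
  [18] z  {0,3}  => 0  3->0 ok
  [19] z  {0,3}  => 0  0->0 ok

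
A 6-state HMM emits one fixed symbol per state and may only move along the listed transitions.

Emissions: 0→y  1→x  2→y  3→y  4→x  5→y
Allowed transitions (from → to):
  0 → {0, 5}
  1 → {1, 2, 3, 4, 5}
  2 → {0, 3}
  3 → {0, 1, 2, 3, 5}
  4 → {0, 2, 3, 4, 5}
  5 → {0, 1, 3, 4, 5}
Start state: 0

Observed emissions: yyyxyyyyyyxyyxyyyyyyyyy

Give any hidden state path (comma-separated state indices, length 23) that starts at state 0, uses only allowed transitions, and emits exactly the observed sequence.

  0: obs=y cand={0,2,3,5} pick 0 [start]
  1: obs=y cand={0,2,3,5} pick 0 [0->0 ok]
  2: obs=y cand={0,2,3,5} pick 5 [0->5 ok]
  3: obs=x cand={1,4} pick 1 [5->1 ok]
  4: obs=y cand={0,2,3,5} pick 5 [1->5 ok]
  5: obs=y cand={0,2,3,5} pick 3 [5->3 ok]
  6: obs=y cand={0,2,3,5} pick 0 [3->0 ok]
  7: obs=y cand={0,2,3,5} pick 5 [0->5 ok]
  8: obs=y cand={0,2,3,5} pick 3 [5->3 ok]
  9: obs=y cand={0,2,3,5} pick 5 [3->5 ok]
  10: obs=x cand={1,4} pick 4 [5->4 ok]
  11: obs=y cand={0,2,3,5} pick 5 [4->5 ok]
  12: obs=y cand={0,2,3,5} pick 5 [5->5 ok]
  13: obs=x cand={1,4} pick 4 [5->4 ok]
  14: obs=y cand={0,2,3,5} pick 5 [4->5 ok]
  15: obs=y cand={0,2,3,5} pick 0 [5->0 ok]
  16: obs=y cand={0,2,3,5} pick 5 [0->5 ok]
  17: obs=y cand={0,2,3,5} pick 0 [5->0 ok]
  18: obs=y cand={0,2,3,5} pick 0 [0->0 ok]
  19: obs=y cand={0,2,3,5} pick 0 [0->0 ok]
  20: obs=y cand={0,2,3,5} pick 0 [0->0 ok]
  21: obs=y cand={0,2,3,5} pick 0 [0->0 ok]
  22: obs=y cand={0,2,3,5} pick 0 [0->0 ok]

0,0,5,1,5,3,0,5,3,5,4,5,5,4,5,0,5,0,0,0,0,0,0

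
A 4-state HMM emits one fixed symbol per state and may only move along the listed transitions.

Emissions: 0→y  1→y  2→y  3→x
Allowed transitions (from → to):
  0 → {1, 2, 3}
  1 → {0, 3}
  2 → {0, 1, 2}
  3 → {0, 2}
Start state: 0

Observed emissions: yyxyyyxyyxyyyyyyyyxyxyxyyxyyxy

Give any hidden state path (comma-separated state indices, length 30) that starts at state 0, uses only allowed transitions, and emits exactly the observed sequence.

0,1,3,2,2,0,3,2,1,3,2,1,0,2,2,0,1,0,3,0,3,0,3,0,1,3,0,1,3,0

  t0 'y' -> {0,1,2}, take 0 (start)
  t1 'y' -> {0,1,2}, take 1 (0->1 ok)
  t2 'x' -> {3}, take 3 (1->3 ok)
  t3 'y' -> {0,1,2}, take 2 (3->2 ok)
  t4 'y' -> {0,1,2}, take 2 (2->2 ok)
  t5 'y' -> {0,1,2}, take 0 (2->0 ok)
  t6 'x' -> {3}, take 3 (0->3 ok)
  t7 'y' -> {0,1,2}, take 2 (3->2 ok)
  t8 'y' -> {0,1,2}, take 1 (2->1 ok)
  t9 'x' -> {3}, take 3 (1->3 ok)
  t10 'y' -> {0,1,2}, take 2 (3->2 ok)
  t11 'y' -> {0,1,2}, take 1 (2->1 ok)
  t12 'y' -> {0,1,2}, take 0 (1->0 ok)
  t13 'y' -> {0,1,2}, take 2 (0->2 ok)
  t14 'y' -> {0,1,2}, take 2 (2->2 ok)
  t15 'y' -> {0,1,2}, take 0 (2->0 ok)
  t16 'y' -> {0,1,2}, take 1 (0->1 ok)
  t17 'y' -> {0,1,2}, take 0 (1->0 ok)
  t18 'x' -> {3}, take 3 (0->3 ok)
  t19 'y' -> {0,1,2}, take 0 (3->0 ok)
  t20 'x' -> {3}, take 3 (0->3 ok)
  t21 'y' -> {0,1,2}, take 0 (3->0 ok)
  t22 'x' -> {3}, take 3 (0->3 ok)
  t23 'y' -> {0,1,2}, take 0 (3->0 ok)
  t24 'y' -> {0,1,2}, take 1 (0->1 ok)
  t25 'x' -> {3}, take 3 (1->3 ok)
  t26 'y' -> {0,1,2}, take 0 (3->0 ok)
  t27 'y' -> {0,1,2}, take 1 (0->1 ok)
  t28 'x' -> {3}, take 3 (1->3 ok)
  t29 'y' -> {0,1,2}, take 0 (3->0 ok)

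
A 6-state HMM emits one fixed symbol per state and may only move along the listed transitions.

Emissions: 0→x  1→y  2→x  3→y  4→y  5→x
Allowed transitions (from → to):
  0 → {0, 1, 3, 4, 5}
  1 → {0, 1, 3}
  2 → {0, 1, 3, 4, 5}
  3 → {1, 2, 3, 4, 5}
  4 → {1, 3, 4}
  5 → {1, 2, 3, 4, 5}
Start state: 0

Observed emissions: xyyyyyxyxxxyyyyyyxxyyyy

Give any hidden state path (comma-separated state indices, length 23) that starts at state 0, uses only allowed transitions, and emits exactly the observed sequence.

  t0 'x' -> {0,2,5}, take 0 (start)
  t1 'y' -> {1,3,4}, take 3 (0->3 ok)
  t2 'y' -> {1,3,4}, take 1 (3->1 ok)
  t3 'y' -> {1,3,4}, take 3 (1->3 ok)
  t4 'y' -> {1,3,4}, take 4 (3->4 ok)
  t5 'y' -> {1,3,4}, take 1 (4->1 ok)
  t6 'x' -> {0,2,5}, take 0 (1->0 ok)
  t7 'y' -> {1,3,4}, take 1 (0->1 ok)
  t8 'x' -> {0,2,5}, take 0 (1->0 ok)
  t9 'x' -> {0,2,5}, take 5 (0->5 ok)
  t10 'x' -> {0,2,5}, take 5 (5->5 ok)
  t11 'y' -> {1,3,4}, take 4 (5->4 ok)
  t12 'y' -> {1,3,4}, take 4 (4->4 ok)
  t13 'y' -> {1,3,4}, take 1 (4->1 ok)
  t14 'y' -> {1,3,4}, take 1 (1->1 ok)
  t15 'y' -> {1,3,4}, take 1 (1->1 ok)
  t16 'y' -> {1,3,4}, take 3 (1->3 ok)
  t17 'x' -> {0,2,5}, take 5 (3->5 ok)
  t18 'x' -> {0,2,5}, take 5 (5->5 ok)
  t19 'y' -> {1,3,4}, take 1 (5->1 ok)
  t20 'y' -> {1,3,4}, take 1 (1->1 ok)
  t21 'y' -> {1,3,4}, take 3 (1->3 ok)
  t22 'y' -> {1,3,4}, take 1 (3->1 ok)

0,3,1,3,4,1,0,1,0,5,5,4,4,1,1,1,3,5,5,1,1,3,1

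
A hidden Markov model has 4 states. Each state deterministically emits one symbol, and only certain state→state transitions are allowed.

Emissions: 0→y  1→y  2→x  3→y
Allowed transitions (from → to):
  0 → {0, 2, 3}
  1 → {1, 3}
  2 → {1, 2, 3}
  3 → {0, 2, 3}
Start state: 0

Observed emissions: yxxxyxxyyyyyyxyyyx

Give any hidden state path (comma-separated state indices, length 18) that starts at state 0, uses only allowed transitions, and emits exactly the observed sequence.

  pos 0: y in {0,1,3}, choose 0; start
  pos 1: x in {2}, choose 2; 0->2 ok
  pos 2: x in {2}, choose 2; 2->2 ok
  pos 3: x in {2}, choose 2; 2->2 ok
  pos 4: y in {0,1,3}, choose 3; 2->3 ok
  pos 5: x in {2}, choose 2; 3->2 ok
  pos 6: x in {2}, choose 2; 2->2 ok
  pos 7: y in {0,1,3}, choose 3; 2->3 ok
  pos 8: y in {0,1,3}, choose 0; 3->0 ok
  pos 9: y in {0,1,3}, choose 0; 0->0 ok
  pos 10: y in {0,1,3}, choose 3; 0->3 ok
  pos 11: y in {0,1,3}, choose 0; 3->0 ok
  pos 12: y in {0,1,3}, choose 0; 0->0 ok
  pos 13: x in {2}, choose 2; 0->2 ok
  pos 14: y in {0,1,3}, choose 1; 2->1 ok
  pos 15: y in {0,1,3}, choose 1; 1->1 ok
  pos 16: y in {0,1,3}, choose 3; 1->3 ok
  pos 17: x in {2}, choose 2; 3->2 ok

0,2,2,2,3,2,2,3,0,0,3,0,0,2,1,1,3,2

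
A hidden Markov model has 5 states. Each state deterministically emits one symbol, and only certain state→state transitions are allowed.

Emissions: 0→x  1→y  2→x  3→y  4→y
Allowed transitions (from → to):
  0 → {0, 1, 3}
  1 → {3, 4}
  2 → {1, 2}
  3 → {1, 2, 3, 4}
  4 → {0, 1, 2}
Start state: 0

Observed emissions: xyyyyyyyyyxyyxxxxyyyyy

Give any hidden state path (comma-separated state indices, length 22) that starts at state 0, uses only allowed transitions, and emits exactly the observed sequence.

0,3,1,3,3,3,1,4,1,4,0,1,4,2,2,2,2,1,3,1,3,3

  t0 'x' -> {0,2}, take 0 (start)
  t1 'y' -> {1,3,4}, take 3 (0->3 ok)
  t2 'y' -> {1,3,4}, take 1 (3->1 ok)
  t3 'y' -> {1,3,4}, take 3 (1->3 ok)
  t4 'y' -> {1,3,4}, take 3 (3->3 ok)
  t5 'y' -> {1,3,4}, take 3 (3->3 ok)
  t6 'y' -> {1,3,4}, take 1 (3->1 ok)
  t7 'y' -> {1,3,4}, take 4 (1->4 ok)
  t8 'y' -> {1,3,4}, take 1 (4->1 ok)
  t9 'y' -> {1,3,4}, take 4 (1->4 ok)
  t10 'x' -> {0,2}, take 0 (4->0 ok)
  t11 'y' -> {1,3,4}, take 1 (0->1 ok)
  t12 'y' -> {1,3,4}, take 4 (1->4 ok)
  t13 'x' -> {0,2}, take 2 (4->2 ok)
  t14 'x' -> {0,2}, take 2 (2->2 ok)
  t15 'x' -> {0,2}, take 2 (2->2 ok)
  t16 'x' -> {0,2}, take 2 (2->2 ok)
  t17 'y' -> {1,3,4}, take 1 (2->1 ok)
  t18 'y' -> {1,3,4}, take 3 (1->3 ok)
  t19 'y' -> {1,3,4}, take 1 (3->1 ok)
  t20 'y' -> {1,3,4}, take 3 (1->3 ok)
  t21 'y' -> {1,3,4}, take 3 (3->3 ok)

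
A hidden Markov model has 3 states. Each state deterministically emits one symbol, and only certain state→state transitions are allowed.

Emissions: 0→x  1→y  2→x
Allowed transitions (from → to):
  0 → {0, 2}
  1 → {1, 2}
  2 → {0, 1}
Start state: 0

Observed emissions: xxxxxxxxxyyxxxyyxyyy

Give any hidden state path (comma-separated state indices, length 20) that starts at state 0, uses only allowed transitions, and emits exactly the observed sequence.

0,2,0,2,0,0,2,0,2,1,1,2,0,2,1,1,2,1,1,1

  0: obs=x cand={0,2} pick 0 [start]
  1: obs=x cand={0,2} pick 2 [0->2 ok]
  2: obs=x cand={0,2} pick 0 [2->0 ok]
  3: obs=x cand={0,2} pick 2 [0->2 ok]
  4: obs=x cand={0,2} pick 0 [2->0 ok]
  5: obs=x cand={0,2} pick 0 [0->0 ok]
  6: obs=x cand={0,2} pick 2 [0->2 ok]
  7: obs=x cand={0,2} pick 0 [2->0 ok]
  8: obs=x cand={0,2} pick 2 [0->2 ok]
  9: obs=y cand={1} pick 1 [2->1 ok]
  10: obs=y cand={1} pick 1 [1->1 ok]
  11: obs=x cand={0,2} pick 2 [1->2 ok]
  12: obs=x cand={0,2} pick 0 [2->0 ok]
  13: obs=x cand={0,2} pick 2 [0->2 ok]
  14: obs=y cand={1} pick 1 [2->1 ok]
  15: obs=y cand={1} pick 1 [1->1 ok]
  16: obs=x cand={0,2} pick 2 [1->2 ok]
  17: obs=y cand={1} pick 1 [2->1 ok]
  18: obs=y cand={1} pick 1 [1->1 ok]
  19: obs=y cand={1} pick 1 [1->1 ok]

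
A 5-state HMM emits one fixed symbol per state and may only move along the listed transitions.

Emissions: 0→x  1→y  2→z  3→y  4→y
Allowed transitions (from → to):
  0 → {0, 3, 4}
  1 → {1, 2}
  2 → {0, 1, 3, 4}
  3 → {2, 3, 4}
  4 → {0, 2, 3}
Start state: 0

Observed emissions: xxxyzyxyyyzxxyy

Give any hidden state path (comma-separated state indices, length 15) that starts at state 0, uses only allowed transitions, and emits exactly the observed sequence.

  [0] x  {0}  => 0  start
  [1] x  {0}  => 0  0->0 ok
  [2] x  {0}  => 0  0->0 ok
  [3] y  {1,3,4}  => 3  0->3 ok
  [4] z  {2}  => 2  3->2 ok
  [5] y  {1,3,4}  => 4  2->4 ok
  [6] x  {0}  => 0  4->0 ok
  [7] y  {1,3,4}  => 3  0->3 ok
  [8] y  {1,3,4}  => 3  3->3 ok
  [9] y  {1,3,4}  => 3  3->3 ok
  [10] z  {2}  => 2  3->2 ok
  [11] x  {0}  => 0  2->0 ok
  [12] x  {0}  => 0  0->0 ok
  [13] y  {1,3,4}  => 4  0->4 ok
  [14] y  {1,3,4}  => 3  4->3 ok

0,0,0,3,2,4,0,3,3,3,2,0,0,4,3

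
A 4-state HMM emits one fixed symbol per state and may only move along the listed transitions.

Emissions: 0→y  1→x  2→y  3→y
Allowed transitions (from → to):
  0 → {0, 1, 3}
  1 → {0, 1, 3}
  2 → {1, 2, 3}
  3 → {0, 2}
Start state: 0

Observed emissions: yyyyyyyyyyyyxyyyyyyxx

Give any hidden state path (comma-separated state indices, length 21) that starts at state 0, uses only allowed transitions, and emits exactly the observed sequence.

  t0 'y' -> {0,2,3}, take 0 (start)
  t1 'y' -> {0,2,3}, take 3 (0->3 ok)
  t2 'y' -> {0,2,3}, take 2 (3->2 ok)
  t3 'y' -> {0,2,3}, take 3 (2->3 ok)
  t4 'y' -> {0,2,3}, take 2 (3->2 ok)
  t5 'y' -> {0,2,3}, take 3 (2->3 ok)
  t6 'y' -> {0,2,3}, take 0 (3->0 ok)
  t7 'y' -> {0,2,3}, take 3 (0->3 ok)
  t8 'y' -> {0,2,3}, take 2 (3->2 ok)
  t9 'y' -> {0,2,3}, take 2 (2->2 ok)
  t10 'y' -> {0,2,3}, take 3 (2->3 ok)
  t11 'y' -> {0,2,3}, take 0 (3->0 ok)
  t12 'x' -> {1}, take 1 (0->1 ok)
  t13 'y' -> {0,2,3}, take 3 (1->3 ok)
  t14 'y' -> {0,2,3}, take 0 (3->0 ok)
  t15 'y' -> {0,2,3}, take 3 (0->3 ok)
  t16 'y' -> {0,2,3}, take 0 (3->0 ok)
  t17 'y' -> {0,2,3}, take 3 (0->3 ok)
  t18 'y' -> {0,2,3}, take 2 (3->2 ok)
  t19 'x' -> {1}, take 1 (2->1 ok)
  t20 'x' -> {1}, take 1 (1->1 ok)

0,3,2,3,2,3,0,3,2,2,3,0,1,3,0,3,0,3,2,1,1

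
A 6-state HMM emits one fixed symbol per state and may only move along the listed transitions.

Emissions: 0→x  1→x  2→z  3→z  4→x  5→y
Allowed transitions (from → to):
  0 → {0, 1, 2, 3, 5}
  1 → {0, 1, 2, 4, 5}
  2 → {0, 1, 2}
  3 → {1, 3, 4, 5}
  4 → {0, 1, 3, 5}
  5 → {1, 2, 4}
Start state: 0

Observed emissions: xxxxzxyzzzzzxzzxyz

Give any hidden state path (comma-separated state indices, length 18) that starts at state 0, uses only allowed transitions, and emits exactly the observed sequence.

0,0,1,1,2,0,5,2,2,2,2,2,0,2,2,0,5,2

  pos 0: x in {0,1,4}, choose 0; start
  pos 1: x in {0,1,4}, choose 0; 0->0 ok
  pos 2: x in {0,1,4}, choose 1; 0->1 ok
  pos 3: x in {0,1,4}, choose 1; 1->1 ok
  pos 4: z in {2,3}, choose 2; 1->2 ok
  pos 5: x in {0,1,4}, choose 0; 2->0 ok
  pos 6: y in {5}, choose 5; 0->5 ok
  pos 7: z in {2,3}, choose 2; 5->2 ok
  pos 8: z in {2,3}, choose 2; 2->2 ok
  pos 9: z in {2,3}, choose 2; 2->2 ok
  pos 10: z in {2,3}, choose 2; 2->2 ok
  pos 11: z in {2,3}, choose 2; 2->2 ok
  pos 12: x in {0,1,4}, choose 0; 2->0 ok
  pos 13: z in {2,3}, choose 2; 0->2 ok
  pos 14: z in {2,3}, choose 2; 2->2 ok
  pos 15: x in {0,1,4}, choose 0; 2->0 ok
  pos 16: y in {5}, choose 5; 0->5 ok
  pos 17: z in {2,3}, choose 2; 5->2 ok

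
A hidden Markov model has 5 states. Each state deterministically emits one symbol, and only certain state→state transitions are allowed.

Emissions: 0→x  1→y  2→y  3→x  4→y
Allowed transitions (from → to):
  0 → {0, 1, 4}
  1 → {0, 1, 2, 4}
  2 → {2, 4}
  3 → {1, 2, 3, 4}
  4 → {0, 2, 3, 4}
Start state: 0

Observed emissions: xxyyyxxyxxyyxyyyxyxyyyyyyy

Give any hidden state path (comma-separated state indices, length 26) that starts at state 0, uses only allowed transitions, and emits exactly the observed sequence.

  [0] x  {0,3}  => 0  start
  [1] x  {0,3}  => 0  0->0 ok
  [2] y  {1,2,4}  => 1  0->1 ok
  [3] y  {1,2,4}  => 2  1->2 ok
  [4] y  {1,2,4}  => 4  2->4 ok
  [5] x  {0,3}  => 0  4->0 ok
  [6] x  {0,3}  => 0  0->0 ok
  [7] y  {1,2,4}  => 4  0->4 ok
  [8] x  {0,3}  => 3  4->3 ok
  [9] x  {0,3}  => 3  3->3 ok
  [10] y  {1,2,4}  => 1  3->1 ok
  [11] y  {1,2,4}  => 4  1->4 ok
  [12] x  {0,3}  => 3  4->3 ok
  [13] y  {1,2,4}  => 1  3->1 ok
  [14] y  {1,2,4}  => 1  1->1 ok
  [15] y  {1,2,4}  => 1  1->1 ok
  [16] x  {0,3}  => 0  1->0 ok
  [17] y  {1,2,4}  => 1  0->1 ok
  [18] x  {0,3}  => 0  1->0 ok
  [19] y  {1,2,4}  => 1  0->1 ok
  [20] y  {1,2,4}  => 4  1->4 ok
  [21] y  {1,2,4}  => 2  4->2 ok
  [22] y  {1,2,4}  => 4  2->4 ok
  [23] y  {1,2,4}  => 2  4->2 ok
  [24] y  {1,2,4}  => 2  2->2 ok
  [25] y  {1,2,4}  => 4  2->4 ok

0,0,1,2,4,0,0,4,3,3,1,4,3,1,1,1,0,1,0,1,4,2,4,2,2,4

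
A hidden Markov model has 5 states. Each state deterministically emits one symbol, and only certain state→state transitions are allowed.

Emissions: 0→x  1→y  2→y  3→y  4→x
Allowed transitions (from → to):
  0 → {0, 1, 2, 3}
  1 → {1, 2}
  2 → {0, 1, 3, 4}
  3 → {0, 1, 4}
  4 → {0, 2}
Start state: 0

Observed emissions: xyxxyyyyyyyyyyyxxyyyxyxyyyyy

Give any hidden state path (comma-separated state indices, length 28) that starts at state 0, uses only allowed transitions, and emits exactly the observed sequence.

0,3,4,0,3,1,2,3,1,1,1,2,1,2,3,4,0,3,1,2,4,2,4,2,1,1,2,3

  pos 0: x in {0,4}, choose 0; start
  pos 1: y in {1,2,3}, choose 3; 0->3 ok
  pos 2: x in {0,4}, choose 4; 3->4 ok
  pos 3: x in {0,4}, choose 0; 4->0 ok
  pos 4: y in {1,2,3}, choose 3; 0->3 ok
  pos 5: y in {1,2,3}, choose 1; 3->1 ok
  pos 6: y in {1,2,3}, choose 2; 1->2 ok
  pos 7: y in {1,2,3}, choose 3; 2->3 ok
  pos 8: y in {1,2,3}, choose 1; 3->1 ok
  pos 9: y in {1,2,3}, choose 1; 1->1 ok
  pos 10: y in {1,2,3}, choose 1; 1->1 ok
  pos 11: y in {1,2,3}, choose 2; 1->2 ok
  pos 12: y in {1,2,3}, choose 1; 2->1 ok
  pos 13: y in {1,2,3}, choose 2; 1->2 ok
  pos 14: y in {1,2,3}, choose 3; 2->3 ok
  pos 15: x in {0,4}, choose 4; 3->4 ok
  pos 16: x in {0,4}, choose 0; 4->0 ok
  pos 17: y in {1,2,3}, choose 3; 0->3 ok
  pos 18: y in {1,2,3}, choose 1; 3->1 ok
  pos 19: y in {1,2,3}, choose 2; 1->2 ok
  pos 20: x in {0,4}, choose 4; 2->4 ok
  pos 21: y in {1,2,3}, choose 2; 4->2 ok
  pos 22: x in {0,4}, choose 4; 2->4 ok
  pos 23: y in {1,2,3}, choose 2; 4->2 ok
  pos 24: y in {1,2,3}, choose 1; 2->1 ok
  pos 25: y in {1,2,3}, choose 1; 1->1 ok
  pos 26: y in {1,2,3}, choose 2; 1->2 ok
  pos 27: y in {1,2,3}, choose 3; 2->3 ok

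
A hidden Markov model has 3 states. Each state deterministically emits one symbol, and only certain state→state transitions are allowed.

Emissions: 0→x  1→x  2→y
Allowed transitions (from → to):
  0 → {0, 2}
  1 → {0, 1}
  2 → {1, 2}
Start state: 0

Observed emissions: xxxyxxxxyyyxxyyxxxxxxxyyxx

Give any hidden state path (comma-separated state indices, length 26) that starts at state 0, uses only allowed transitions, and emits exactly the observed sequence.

  pos 0: x in {0,1}, choose 0; start
  pos 1: x in {0,1}, choose 0; 0->0 ok
  pos 2: x in {0,1}, choose 0; 0->0 ok
  pos 3: y in {2}, choose 2; 0->2 ok
  pos 4: x in {0,1}, choose 1; 2->1 ok
  pos 5: x in {0,1}, choose 1; 1->1 ok
  pos 6: x in {0,1}, choose 0; 1->0 ok
  pos 7: x in {0,1}, choose 0; 0->0 ok
  pos 8: y in {2}, choose 2; 0->2 ok
  pos 9: y in {2}, choose 2; 2->2 ok
  pos 10: y in {2}, choose 2; 2->2 ok
  pos 11: x in {0,1}, choose 1; 2->1 ok
  pos 12: x in {0,1}, choose 0; 1->0 ok
  pos 13: y in {2}, choose 2; 0->2 ok
  pos 14: y in {2}, choose 2; 2->2 ok
  pos 15: x in {0,1}, choose 1; 2->1 ok
  pos 16: x in {0,1}, choose 1; 1->1 ok
  pos 17: x in {0,1}, choose 1; 1->1 ok
  pos 18: x in {0,1}, choose 1; 1->1 ok
  pos 19: x in {0,1}, choose 1; 1->1 ok
  pos 20: x in {0,1}, choose 0; 1->0 ok
  pos 21: x in {0,1}, choose 0; 0->0 ok
  pos 22: y in {2}, choose 2; 0->2 ok
  pos 23: y in {2}, choose 2; 2->2 ok
  pos 24: x in {0,1}, choose 1; 2->1 ok
  pos 25: x in {0,1}, choose 0; 1->0 ok

0,0,0,2,1,1,0,0,2,2,2,1,0,2,2,1,1,1,1,1,0,0,2,2,1,0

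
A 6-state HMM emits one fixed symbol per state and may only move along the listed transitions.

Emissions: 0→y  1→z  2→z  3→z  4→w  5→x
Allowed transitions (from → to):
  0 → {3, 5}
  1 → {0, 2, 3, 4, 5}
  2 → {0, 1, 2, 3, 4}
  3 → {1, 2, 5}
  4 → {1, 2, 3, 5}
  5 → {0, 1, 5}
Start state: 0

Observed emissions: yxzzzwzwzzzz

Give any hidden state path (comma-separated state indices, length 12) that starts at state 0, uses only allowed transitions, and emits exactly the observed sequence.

  [0] y  {0}  => 0  start
  [1] x  {5}  => 5  0->5 ok
  [2] z  {1,2,3}  => 1  5->1 ok
  [3] z  {1,2,3}  => 3  1->3 ok
  [4] z  {1,2,3}  => 2  3->2 ok
  [5] w  {4}  => 4  2->4 ok
  [6] z  {1,2,3}  => 1  4->1 ok
  [7] w  {4}  => 4  1->4 ok
  [8] z  {1,2,3}  => 2  4->2 ok
  [9] z  {1,2,3}  => 1  2->1 ok
  [10] z  {1,2,3}  => 3  1->3 ok
  [11] z  {1,2,3}  => 1  3->1 ok

0,5,1,3,2,4,1,4,2,1,3,1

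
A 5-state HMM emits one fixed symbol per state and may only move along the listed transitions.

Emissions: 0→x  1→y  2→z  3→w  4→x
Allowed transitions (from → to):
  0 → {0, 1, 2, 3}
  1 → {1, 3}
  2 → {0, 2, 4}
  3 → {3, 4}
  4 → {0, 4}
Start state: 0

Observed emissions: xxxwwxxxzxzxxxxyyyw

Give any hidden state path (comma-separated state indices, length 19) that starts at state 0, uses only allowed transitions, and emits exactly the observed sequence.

  0: obs=x cand={0,4} pick 0 [start]
  1: obs=x cand={0,4} pick 0 [0->0 ok]
  2: obs=x cand={0,4} pick 0 [0->0 ok]
  3: obs=w cand={3} pick 3 [0->3 ok]
  4: obs=w cand={3} pick 3 [3->3 ok]
  5: obs=x cand={0,4} pick 4 [3->4 ok]
  6: obs=x cand={0,4} pick 0 [4->0 ok]
  7: obs=x cand={0,4} pick 0 [0->0 ok]
  8: obs=z cand={2} pick 2 [0->2 ok]
  9: obs=x cand={0,4} pick 0 [2->0 ok]
  10: obs=z cand={2} pick 2 [0->2 ok]
  11: obs=x cand={0,4} pick 4 [2->4 ok]
  12: obs=x cand={0,4} pick 4 [4->4 ok]
  13: obs=x cand={0,4} pick 4 [4->4 ok]
  14: obs=x cand={0,4} pick 0 [4->0 ok]
  15: obs=y cand={1} pick 1 [0->1 ok]
  16: obs=y cand={1} pick 1 [1->1 ok]
  17: obs=y cand={1} pick 1 [1->1 ok]
  18: obs=w cand={3} pick 3 [1->3 ok]

0,0,0,3,3,4,0,0,2,0,2,4,4,4,0,1,1,1,3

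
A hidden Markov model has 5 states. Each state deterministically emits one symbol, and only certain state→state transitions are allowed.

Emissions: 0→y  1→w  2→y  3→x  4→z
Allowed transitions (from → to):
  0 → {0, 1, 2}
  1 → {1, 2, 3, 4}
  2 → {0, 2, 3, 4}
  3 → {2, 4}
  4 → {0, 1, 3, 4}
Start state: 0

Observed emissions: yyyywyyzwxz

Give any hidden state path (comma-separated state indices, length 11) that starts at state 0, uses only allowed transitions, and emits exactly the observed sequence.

  pos 0: y in {0,2}, choose 0; start
  pos 1: y in {0,2}, choose 0; 0->0 ok
  pos 2: y in {0,2}, choose 0; 0->0 ok
  pos 3: y in {0,2}, choose 0; 0->0 ok
  pos 4: w in {1}, choose 1; 0->1 ok
  pos 5: y in {0,2}, choose 2; 1->2 ok
  pos 6: y in {0,2}, choose 2; 2->2 ok
  pos 7: z in {4}, choose 4; 2->4 ok
  pos 8: w in {1}, choose 1; 4->1 ok
  pos 9: x in {3}, choose 3; 1->3 ok
  pos 10: z in {4}, choose 4; 3->4 ok

0,0,0,0,1,2,2,4,1,3,4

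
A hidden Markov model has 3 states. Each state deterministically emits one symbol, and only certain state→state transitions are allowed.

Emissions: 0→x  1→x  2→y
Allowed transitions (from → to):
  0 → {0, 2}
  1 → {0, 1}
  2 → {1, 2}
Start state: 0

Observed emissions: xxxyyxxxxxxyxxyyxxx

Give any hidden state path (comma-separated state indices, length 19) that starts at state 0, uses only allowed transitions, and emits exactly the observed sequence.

0,0,0,2,2,1,1,1,1,1,0,2,1,0,2,2,1,1,0

  [0] x  {0,1}  => 0  start
  [1] x  {0,1}  => 0  0->0 ok
  [2] x  {0,1}  => 0  0->0 ok
  [3] y  {2}  => 2  0->2 ok
  [4] y  {2}  => 2  2->2 ok
  [5] x  {0,1}  => 1  2->1 ok
  [6] x  {0,1}  => 1  1->1 ok
  [7] x  {0,1}  => 1  1->1 ok
  [8] x  {0,1}  => 1  1->1 ok
  [9] x  {0,1}  => 1  1->1 ok
  [10] x  {0,1}  => 0  1->0 ok
  [11] y  {2}  => 2  0->2 ok
  [12] x  {0,1}  => 1  2->1 ok
  [13] x  {0,1}  => 0  1->0 ok
  [14] y  {2}  => 2  0->2 ok
  [15] y  {2}  => 2  2->2 ok
  [16] x  {0,1}  => 1  2->1 ok
  [17] x  {0,1}  => 1  1->1 ok
  [18] x  {0,1}  => 0  1->0 ok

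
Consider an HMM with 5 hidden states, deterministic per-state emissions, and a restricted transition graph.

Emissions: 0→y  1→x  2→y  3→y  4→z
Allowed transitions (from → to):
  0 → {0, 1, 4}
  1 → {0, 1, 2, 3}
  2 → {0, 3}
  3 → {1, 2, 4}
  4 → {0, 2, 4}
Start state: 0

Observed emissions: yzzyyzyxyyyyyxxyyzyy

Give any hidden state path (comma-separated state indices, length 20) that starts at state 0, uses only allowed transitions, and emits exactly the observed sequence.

  0: obs=y cand={0,2,3} pick 0 [start]
  1: obs=z cand={4} pick 4 [0->4 ok]
  2: obs=z cand={4} pick 4 [4->4 ok]
  3: obs=y cand={0,2,3} pick 2 [4->2 ok]
  4: obs=y cand={0,2,3} pick 3 [2->3 ok]
  5: obs=z cand={4} pick 4 [3->4 ok]
  6: obs=y cand={0,2,3} pick 0 [4->0 ok]
  7: obs=x cand={1} pick 1 [0->1 ok]
  8: obs=y cand={0,2,3} pick 2 [1->2 ok]
  9: obs=y cand={0,2,3} pick 3 [2->3 ok]
  10: obs=y cand={0,2,3} pick 2 [3->2 ok]
  11: obs=y cand={0,2,3} pick 0 [2->0 ok]
  12: obs=y cand={0,2,3} pick 0 [0->0 ok]
  13: obs=x cand={1} pick 1 [0->1 ok]
  14: obs=x cand={1} pick 1 [1->1 ok]
  15: obs=y cand={0,2,3} pick 0 [1->0 ok]
  16: obs=y cand={0,2,3} pick 0 [0->0 ok]
  17: obs=z cand={4} pick 4 [0->4 ok]
  18: obs=y cand={0,2,3} pick 2 [4->2 ok]
  19: obs=y cand={0,2,3} pick 0 [2->0 ok]

0,4,4,2,3,4,0,1,2,3,2,0,0,1,1,0,0,4,2,0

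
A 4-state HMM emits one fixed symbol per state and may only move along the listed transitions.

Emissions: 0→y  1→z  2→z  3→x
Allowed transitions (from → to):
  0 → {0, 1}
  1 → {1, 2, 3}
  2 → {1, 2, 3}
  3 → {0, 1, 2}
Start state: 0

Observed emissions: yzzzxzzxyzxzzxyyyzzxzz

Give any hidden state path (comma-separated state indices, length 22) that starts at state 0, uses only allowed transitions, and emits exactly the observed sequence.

0,1,1,2,3,2,1,3,0,1,3,1,2,3,0,0,0,1,2,3,1,2

  pos 0: y in {0}, choose 0; start
  pos 1: z in {1,2}, choose 1; 0->1 ok
  pos 2: z in {1,2}, choose 1; 1->1 ok
  pos 3: z in {1,2}, choose 2; 1->2 ok
  pos 4: x in {3}, choose 3; 2->3 ok
  pos 5: z in {1,2}, choose 2; 3->2 ok
  pos 6: z in {1,2}, choose 1; 2->1 ok
  pos 7: x in {3}, choose 3; 1->3 ok
  pos 8: y in {0}, choose 0; 3->0 ok
  pos 9: z in {1,2}, choose 1; 0->1 ok
  pos 10: x in {3}, choose 3; 1->3 ok
  pos 11: z in {1,2}, choose 1; 3->1 ok
  pos 12: z in {1,2}, choose 2; 1->2 ok
  pos 13: x in {3}, choose 3; 2->3 ok
  pos 14: y in {0}, choose 0; 3->0 ok
  pos 15: y in {0}, choose 0; 0->0 ok
  pos 16: y in {0}, choose 0; 0->0 ok
  pos 17: z in {1,2}, choose 1; 0->1 ok
  pos 18: z in {1,2}, choose 2; 1->2 ok
  pos 19: x in {3}, choose 3; 2->3 ok
  pos 20: z in {1,2}, choose 1; 3->1 ok
  pos 21: z in {1,2}, choose 2; 1->2 ok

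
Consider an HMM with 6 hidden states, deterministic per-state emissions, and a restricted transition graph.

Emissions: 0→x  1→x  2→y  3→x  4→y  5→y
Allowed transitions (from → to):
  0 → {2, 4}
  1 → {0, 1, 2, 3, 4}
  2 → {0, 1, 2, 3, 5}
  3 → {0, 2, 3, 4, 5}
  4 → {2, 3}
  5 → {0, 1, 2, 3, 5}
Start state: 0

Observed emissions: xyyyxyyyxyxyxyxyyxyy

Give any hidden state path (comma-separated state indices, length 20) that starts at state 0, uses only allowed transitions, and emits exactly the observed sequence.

0,4,2,5,0,4,2,2,3,2,1,2,3,2,3,4,2,3,5,2

  t0 'x' -> {0,1,3}, take 0 (start)
  t1 'y' -> {2,4,5}, take 4 (0->4 ok)
  t2 'y' -> {2,4,5}, take 2 (4->2 ok)
  t3 'y' -> {2,4,5}, take 5 (2->5 ok)
  t4 'x' -> {0,1,3}, take 0 (5->0 ok)
  t5 'y' -> {2,4,5}, take 4 (0->4 ok)
  t6 'y' -> {2,4,5}, take 2 (4->2 ok)
  t7 'y' -> {2,4,5}, take 2 (2->2 ok)
  t8 'x' -> {0,1,3}, take 3 (2->3 ok)
  t9 'y' -> {2,4,5}, take 2 (3->2 ok)
  t10 'x' -> {0,1,3}, take 1 (2->1 ok)
  t11 'y' -> {2,4,5}, take 2 (1->2 ok)
  t12 'x' -> {0,1,3}, take 3 (2->3 ok)
  t13 'y' -> {2,4,5}, take 2 (3->2 ok)
  t14 'x' -> {0,1,3}, take 3 (2->3 ok)
  t15 'y' -> {2,4,5}, take 4 (3->4 ok)
  t16 'y' -> {2,4,5}, take 2 (4->2 ok)
  t17 'x' -> {0,1,3}, take 3 (2->3 ok)
  t18 'y' -> {2,4,5}, take 5 (3->5 ok)
  t19 'y' -> {2,4,5}, take 2 (5->2 ok)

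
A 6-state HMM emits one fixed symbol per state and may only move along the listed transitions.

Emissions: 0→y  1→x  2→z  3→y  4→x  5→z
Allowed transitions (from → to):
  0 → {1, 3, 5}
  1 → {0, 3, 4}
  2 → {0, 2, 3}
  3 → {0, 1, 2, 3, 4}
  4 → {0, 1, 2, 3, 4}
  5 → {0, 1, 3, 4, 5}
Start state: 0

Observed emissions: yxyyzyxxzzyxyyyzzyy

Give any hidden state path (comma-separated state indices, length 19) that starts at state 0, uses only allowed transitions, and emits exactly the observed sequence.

0,1,3,3,2,0,1,4,2,2,0,1,0,3,3,2,2,0,3

  t0 'y' -> {0,3}, take 0 (start)
  t1 'x' -> {1,4}, take 1 (0->1 ok)
  t2 'y' -> {0,3}, take 3 (1->3 ok)
  t3 'y' -> {0,3}, take 3 (3->3 ok)
  t4 'z' -> {2,5}, take 2 (3->2 ok)
  t5 'y' -> {0,3}, take 0 (2->0 ok)
  t6 'x' -> {1,4}, take 1 (0->1 ok)
  t7 'x' -> {1,4}, take 4 (1->4 ok)
  t8 'z' -> {2,5}, take 2 (4->2 ok)
  t9 'z' -> {2,5}, take 2 (2->2 ok)
  t10 'y' -> {0,3}, take 0 (2->0 ok)
  t11 'x' -> {1,4}, take 1 (0->1 ok)
  t12 'y' -> {0,3}, take 0 (1->0 ok)
  t13 'y' -> {0,3}, take 3 (0->3 ok)
  t14 'y' -> {0,3}, take 3 (3->3 ok)
  t15 'z' -> {2,5}, take 2 (3->2 ok)
  t16 'z' -> {2,5}, take 2 (2->2 ok)
  t17 'y' -> {0,3}, take 0 (2->0 ok)
  t18 'y' -> {0,3}, take 3 (0->3 ok)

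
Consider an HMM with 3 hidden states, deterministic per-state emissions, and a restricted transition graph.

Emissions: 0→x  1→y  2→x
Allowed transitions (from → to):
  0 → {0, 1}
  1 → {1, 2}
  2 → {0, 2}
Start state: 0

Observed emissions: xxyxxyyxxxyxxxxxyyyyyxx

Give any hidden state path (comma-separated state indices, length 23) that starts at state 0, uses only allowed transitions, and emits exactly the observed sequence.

0,0,1,2,0,1,1,2,2,0,1,2,2,2,2,0,1,1,1,1,1,2,2

  0: obs=x cand={0,2} pick 0 [start]
  1: obs=x cand={0,2} pick 0 [0->0 ok]
  2: obs=y cand={1} pick 1 [0->1 ok]
  3: obs=x cand={0,2} pick 2 [1->2 ok]
  4: obs=x cand={0,2} pick 0 [2->0 ok]
  5: obs=y cand={1} pick 1 [0->1 ok]
  6: obs=y cand={1} pick 1 [1->1 ok]
  7: obs=x cand={0,2} pick 2 [1->2 ok]
  8: obs=x cand={0,2} pick 2 [2->2 ok]
  9: obs=x cand={0,2} pick 0 [2->0 ok]
  10: obs=y cand={1} pick 1 [0->1 ok]
  11: obs=x cand={0,2} pick 2 [1->2 ok]
  12: obs=x cand={0,2} pick 2 [2->2 ok]
  13: obs=x cand={0,2} pick 2 [2->2 ok]
  14: obs=x cand={0,2} pick 2 [2->2 ok]
  15: obs=x cand={0,2} pick 0 [2->0 ok]
  16: obs=y cand={1} pick 1 [0->1 ok]
  17: obs=y cand={1} pick 1 [1->1 ok]
  18: obs=y cand={1} pick 1 [1->1 ok]
  19: obs=y cand={1} pick 1 [1->1 ok]
  20: obs=y cand={1} pick 1 [1->1 ok]
  21: obs=x cand={0,2} pick 2 [1->2 ok]
  22: obs=x cand={0,2} pick 2 [2->2 ok]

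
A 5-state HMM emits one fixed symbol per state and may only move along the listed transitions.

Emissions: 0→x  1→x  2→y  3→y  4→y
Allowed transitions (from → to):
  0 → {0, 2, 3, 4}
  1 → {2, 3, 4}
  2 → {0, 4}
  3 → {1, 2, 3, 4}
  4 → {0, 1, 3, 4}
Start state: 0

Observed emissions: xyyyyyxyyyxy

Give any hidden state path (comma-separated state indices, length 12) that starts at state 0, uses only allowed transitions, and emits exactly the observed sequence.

  0: obs=x cand={0,1} pick 0 [start]
  1: obs=y cand={2,3,4} pick 3 [0->3 ok]
  2: obs=y cand={2,3,4} pick 2 [3->2 ok]
  3: obs=y cand={2,3,4} pick 4 [2->4 ok]
  4: obs=y cand={2,3,4} pick 3 [4->3 ok]
  5: obs=y cand={2,3,4} pick 2 [3->2 ok]
  6: obs=x cand={0,1} pick 0 [2->0 ok]
  7: obs=y cand={2,3,4} pick 3 [0->3 ok]
  8: obs=y cand={2,3,4} pick 2 [3->2 ok]
  9: obs=y cand={2,3,4} pick 4 [2->4 ok]
  10: obs=x cand={0,1} pick 0 [4->0 ok]
  11: obs=y cand={2,3,4} pick 3 [0->3 ok]

0,3,2,4,3,2,0,3,2,4,0,3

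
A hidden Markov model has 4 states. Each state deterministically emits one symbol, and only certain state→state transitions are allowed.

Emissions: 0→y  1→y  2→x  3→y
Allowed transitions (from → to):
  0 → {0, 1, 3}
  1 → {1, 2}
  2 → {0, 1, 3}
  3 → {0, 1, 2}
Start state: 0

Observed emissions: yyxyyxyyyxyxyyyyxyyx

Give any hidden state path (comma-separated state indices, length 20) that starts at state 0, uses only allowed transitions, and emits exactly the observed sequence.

  [0] y  {0,1,3}  => 0  start
  [1] y  {0,1,3}  => 1  0->1 ok
  [2] x  {2}  => 2  1->2 ok
  [3] y  {0,1,3}  => 1  2->1 ok
  [4] y  {0,1,3}  => 1  1->1 ok
  [5] x  {2}  => 2  1->2 ok
  [6] y  {0,1,3}  => 3  2->3 ok
  [7] y  {0,1,3}  => 1  3->1 ok
  [8] y  {0,1,3}  => 1  1->1 ok
  [9] x  {2}  => 2  1->2 ok
  [10] y  {0,1,3}  => 1  2->1 ok
  [11] x  {2}  => 2  1->2 ok
  [12] y  {0,1,3}  => 3  2->3 ok
  [13] y  {0,1,3}  => 0  3->0 ok
  [14] y  {0,1,3}  => 1  0->1 ok
  [15] y  {0,1,3}  => 1  1->1 ok
  [16] x  {2}  => 2  1->2 ok
  [17] y  {0,1,3}  => 0  2->0 ok
  [18] y  {0,1,3}  => 1  0->1 ok
  [19] x  {2}  => 2  1->2 ok

0,1,2,1,1,2,3,1,1,2,1,2,3,0,1,1,2,0,1,2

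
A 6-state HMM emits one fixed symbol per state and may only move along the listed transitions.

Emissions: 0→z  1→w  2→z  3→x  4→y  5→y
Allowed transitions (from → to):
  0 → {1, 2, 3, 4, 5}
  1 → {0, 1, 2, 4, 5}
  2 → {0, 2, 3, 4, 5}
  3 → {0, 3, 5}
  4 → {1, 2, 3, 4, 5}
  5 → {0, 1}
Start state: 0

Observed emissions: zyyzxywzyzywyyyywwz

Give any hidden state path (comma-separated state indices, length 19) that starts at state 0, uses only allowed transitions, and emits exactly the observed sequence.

0,4,4,2,3,5,1,0,5,0,5,1,4,4,4,5,1,1,0

  t0 'z' -> {0,2}, take 0 (start)
  t1 'y' -> {4,5}, take 4 (0->4 ok)
  t2 'y' -> {4,5}, take 4 (4->4 ok)
  t3 'z' -> {0,2}, take 2 (4->2 ok)
  t4 'x' -> {3}, take 3 (2->3 ok)
  t5 'y' -> {4,5}, take 5 (3->5 ok)
  t6 'w' -> {1}, take 1 (5->1 ok)
  t7 'z' -> {0,2}, take 0 (1->0 ok)
  t8 'y' -> {4,5}, take 5 (0->5 ok)
  t9 'z' -> {0,2}, take 0 (5->0 ok)
  t10 'y' -> {4,5}, take 5 (0->5 ok)
  t11 'w' -> {1}, take 1 (5->1 ok)
  t12 'y' -> {4,5}, take 4 (1->4 ok)
  t13 'y' -> {4,5}, take 4 (4->4 ok)
  t14 'y' -> {4,5}, take 4 (4->4 ok)
  t15 'y' -> {4,5}, take 5 (4->5 ok)
  t16 'w' -> {1}, take 1 (5->1 ok)
  t17 'w' -> {1}, take 1 (1->1 ok)
  t18 'z' -> {0,2}, take 0 (1->0 ok)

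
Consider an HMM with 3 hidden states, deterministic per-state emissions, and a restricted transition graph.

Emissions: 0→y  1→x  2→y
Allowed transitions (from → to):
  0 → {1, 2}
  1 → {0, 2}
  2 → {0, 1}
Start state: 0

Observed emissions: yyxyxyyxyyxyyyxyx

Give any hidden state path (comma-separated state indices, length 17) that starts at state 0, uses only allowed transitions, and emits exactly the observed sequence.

  t0 'y' -> {0,2}, take 0 (start)
  t1 'y' -> {0,2}, take 2 (0->2 ok)
  t2 'x' -> {1}, take 1 (2->1 ok)
  t3 'y' -> {0,2}, take 2 (1->2 ok)
  t4 'x' -> {1}, take 1 (2->1 ok)
  t5 'y' -> {0,2}, take 0 (1->0 ok)
  t6 'y' -> {0,2}, take 2 (0->2 ok)
  t7 'x' -> {1}, take 1 (2->1 ok)
  t8 'y' -> {0,2}, take 2 (1->2 ok)
  t9 'y' -> {0,2}, take 0 (2->0 ok)
  t10 'x' -> {1}, take 1 (0->1 ok)
  t11 'y' -> {0,2}, take 2 (1->2 ok)
  t12 'y' -> {0,2}, take 0 (2->0 ok)
  t13 'y' -> {0,2}, take 2 (0->2 ok)
  t14 'x' -> {1}, take 1 (2->1 ok)
  t15 'y' -> {0,2}, take 0 (1->0 ok)
  t16 'x' -> {1}, take 1 (0->1 ok)

0,2,1,2,1,0,2,1,2,0,1,2,0,2,1,0,1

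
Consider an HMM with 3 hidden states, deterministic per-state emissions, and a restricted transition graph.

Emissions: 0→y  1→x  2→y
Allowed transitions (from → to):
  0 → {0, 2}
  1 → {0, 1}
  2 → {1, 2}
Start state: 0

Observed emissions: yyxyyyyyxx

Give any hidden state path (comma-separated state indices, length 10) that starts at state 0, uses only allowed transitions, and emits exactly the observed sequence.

  t0 'y' -> {0,2}, take 0 (start)
  t1 'y' -> {0,2}, take 2 (0->2 ok)
  t2 'x' -> {1}, take 1 (2->1 ok)
  t3 'y' -> {0,2}, take 0 (1->0 ok)
  t4 'y' -> {0,2}, take 0 (0->0 ok)
  t5 'y' -> {0,2}, take 0 (0->0 ok)
  t6 'y' -> {0,2}, take 2 (0->2 ok)
  t7 'y' -> {0,2}, take 2 (2->2 ok)
  t8 'x' -> {1}, take 1 (2->1 ok)
  t9 'x' -> {1}, take 1 (1->1 ok)

0,2,1,0,0,0,2,2,1,1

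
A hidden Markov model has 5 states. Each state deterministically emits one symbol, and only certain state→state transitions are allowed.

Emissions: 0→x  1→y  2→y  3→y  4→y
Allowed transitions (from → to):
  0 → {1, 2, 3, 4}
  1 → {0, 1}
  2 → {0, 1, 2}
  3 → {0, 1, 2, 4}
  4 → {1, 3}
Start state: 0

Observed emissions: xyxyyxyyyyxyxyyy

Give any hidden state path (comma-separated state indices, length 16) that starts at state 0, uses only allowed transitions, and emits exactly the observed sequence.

0,2,0,1,1,0,3,2,1,1,0,1,0,1,1,1

  pos 0: x in {0}, choose 0; start
  pos 1: y in {1,2,3,4}, choose 2; 0->2 ok
  pos 2: x in {0}, choose 0; 2->0 ok
  pos 3: y in {1,2,3,4}, choose 1; 0->1 ok
  pos 4: y in {1,2,3,4}, choose 1; 1->1 ok
  pos 5: x in {0}, choose 0; 1->0 ok
  pos 6: y in {1,2,3,4}, choose 3; 0->3 ok
  pos 7: y in {1,2,3,4}, choose 2; 3->2 ok
  pos 8: y in {1,2,3,4}, choose 1; 2->1 ok
  pos 9: y in {1,2,3,4}, choose 1; 1->1 ok
  pos 10: x in {0}, choose 0; 1->0 ok
  pos 11: y in {1,2,3,4}, choose 1; 0->1 ok
  pos 12: x in {0}, choose 0; 1->0 ok
  pos 13: y in {1,2,3,4}, choose 1; 0->1 ok
  pos 14: y in {1,2,3,4}, choose 1; 1->1 ok
  pos 15: y in {1,2,3,4}, choose 1; 1->1 ok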